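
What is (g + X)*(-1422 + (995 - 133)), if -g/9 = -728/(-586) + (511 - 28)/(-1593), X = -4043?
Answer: 39220973120/17287 ≈ 2.2688e+6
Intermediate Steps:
g = -146111/17287 (g = -9*(-728/(-586) + (511 - 28)/(-1593)) = -9*(-728*(-1/586) + 483*(-1/1593)) = -9*(364/293 - 161/531) = -9*146111/155583 = -146111/17287 ≈ -8.4521)
(g + X)*(-1422 + (995 - 133)) = (-146111/17287 - 4043)*(-1422 + (995 - 133)) = -70037452*(-1422 + 862)/17287 = -70037452/17287*(-560) = 39220973120/17287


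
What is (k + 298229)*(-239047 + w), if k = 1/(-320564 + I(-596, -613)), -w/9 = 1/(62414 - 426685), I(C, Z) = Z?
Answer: -8340694324009659095296/116995466967 ≈ -7.1291e+10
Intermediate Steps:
w = 9/364271 (w = -9/(62414 - 426685) = -9/(-364271) = -9*(-1/364271) = 9/364271 ≈ 2.4707e-5)
k = -1/321177 (k = 1/(-320564 - 613) = 1/(-321177) = -1/321177 ≈ -3.1135e-6)
(k + 298229)*(-239047 + w) = (-1/321177 + 298229)*(-239047 + 9/364271) = (95784295532/321177)*(-87077889728/364271) = -8340694324009659095296/116995466967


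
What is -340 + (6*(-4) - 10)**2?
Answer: 816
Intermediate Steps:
-340 + (6*(-4) - 10)**2 = -340 + (-24 - 10)**2 = -340 + (-34)**2 = -340 + 1156 = 816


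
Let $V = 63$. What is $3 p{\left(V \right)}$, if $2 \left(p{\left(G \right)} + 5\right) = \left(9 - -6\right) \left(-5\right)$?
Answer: $- \frac{255}{2} \approx -127.5$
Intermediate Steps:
$p{\left(G \right)} = - \frac{85}{2}$ ($p{\left(G \right)} = -5 + \frac{\left(9 - -6\right) \left(-5\right)}{2} = -5 + \frac{\left(9 + 6\right) \left(-5\right)}{2} = -5 + \frac{15 \left(-5\right)}{2} = -5 + \frac{1}{2} \left(-75\right) = -5 - \frac{75}{2} = - \frac{85}{2}$)
$3 p{\left(V \right)} = 3 \left(- \frac{85}{2}\right) = - \frac{255}{2}$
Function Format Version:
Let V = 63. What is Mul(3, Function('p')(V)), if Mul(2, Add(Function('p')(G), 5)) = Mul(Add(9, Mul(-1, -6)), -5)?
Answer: Rational(-255, 2) ≈ -127.50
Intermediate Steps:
Function('p')(G) = Rational(-85, 2) (Function('p')(G) = Add(-5, Mul(Rational(1, 2), Mul(Add(9, Mul(-1, -6)), -5))) = Add(-5, Mul(Rational(1, 2), Mul(Add(9, 6), -5))) = Add(-5, Mul(Rational(1, 2), Mul(15, -5))) = Add(-5, Mul(Rational(1, 2), -75)) = Add(-5, Rational(-75, 2)) = Rational(-85, 2))
Mul(3, Function('p')(V)) = Mul(3, Rational(-85, 2)) = Rational(-255, 2)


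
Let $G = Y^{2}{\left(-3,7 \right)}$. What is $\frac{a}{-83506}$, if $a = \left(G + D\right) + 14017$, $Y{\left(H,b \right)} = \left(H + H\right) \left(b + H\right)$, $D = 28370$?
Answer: $- \frac{42963}{83506} \approx -0.51449$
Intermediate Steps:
$Y{\left(H,b \right)} = 2 H \left(H + b\right)$
$G = 576$ ($G = \left(2 \left(-3\right) \left(-3 + 7\right)\right)^{2} = \left(2 \left(-3\right) 4\right)^{2} = \left(-24\right)^{2} = 576$)
$a = 42963$ ($a = \left(576 + 28370\right) + 14017 = 28946 + 14017 = 42963$)
$\frac{a}{-83506} = \frac{42963}{-83506} = 42963 \left(- \frac{1}{83506}\right) = - \frac{42963}{83506}$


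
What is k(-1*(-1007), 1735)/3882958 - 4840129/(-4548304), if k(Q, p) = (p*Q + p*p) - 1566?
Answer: 20212429988999/8830436701616 ≈ 2.2890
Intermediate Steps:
k(Q, p) = -1566 + p**2 + Q*p (k(Q, p) = (Q*p + p**2) - 1566 = (p**2 + Q*p) - 1566 = -1566 + p**2 + Q*p)
k(-1*(-1007), 1735)/3882958 - 4840129/(-4548304) = (-1566 + 1735**2 - 1*(-1007)*1735)/3882958 - 4840129/(-4548304) = (-1566 + 3010225 + 1007*1735)*(1/3882958) - 4840129*(-1/4548304) = (-1566 + 3010225 + 1747145)*(1/3882958) + 4840129/4548304 = 4755804*(1/3882958) + 4840129/4548304 = 2377902/1941479 + 4840129/4548304 = 20212429988999/8830436701616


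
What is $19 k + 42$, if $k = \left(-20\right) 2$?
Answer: $-718$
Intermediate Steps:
$k = -40$
$19 k + 42 = 19 \left(-40\right) + 42 = -760 + 42 = -718$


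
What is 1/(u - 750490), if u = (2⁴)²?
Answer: -1/750234 ≈ -1.3329e-6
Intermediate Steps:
u = 256 (u = 16² = 256)
1/(u - 750490) = 1/(256 - 750490) = 1/(-750234) = -1/750234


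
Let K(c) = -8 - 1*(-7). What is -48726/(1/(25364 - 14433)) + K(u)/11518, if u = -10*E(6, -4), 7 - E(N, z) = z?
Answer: -6134762149309/11518 ≈ -5.3262e+8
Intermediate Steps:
E(N, z) = 7 - z
u = -110 (u = -10*(7 - 1*(-4)) = -10*(7 + 4) = -10*11 = -110)
K(c) = -1 (K(c) = -8 + 7 = -1)
-48726/(1/(25364 - 14433)) + K(u)/11518 = -48726/(1/(25364 - 14433)) - 1/11518 = -48726/(1/10931) - 1*1/11518 = -48726/1/10931 - 1/11518 = -48726*10931 - 1/11518 = -532623906 - 1/11518 = -6134762149309/11518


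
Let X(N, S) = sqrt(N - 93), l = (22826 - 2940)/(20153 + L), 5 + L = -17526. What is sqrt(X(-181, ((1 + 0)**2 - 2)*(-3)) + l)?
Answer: sqrt(13035273 + 1718721*I*sqrt(274))/1311 ≈ 3.5911 + 2.3047*I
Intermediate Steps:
L = -17531 (L = -5 - 17526 = -17531)
l = 9943/1311 (l = (22826 - 2940)/(20153 - 17531) = 19886/2622 = 19886*(1/2622) = 9943/1311 ≈ 7.5843)
X(N, S) = sqrt(-93 + N)
sqrt(X(-181, ((1 + 0)**2 - 2)*(-3)) + l) = sqrt(sqrt(-93 - 181) + 9943/1311) = sqrt(sqrt(-274) + 9943/1311) = sqrt(I*sqrt(274) + 9943/1311) = sqrt(9943/1311 + I*sqrt(274))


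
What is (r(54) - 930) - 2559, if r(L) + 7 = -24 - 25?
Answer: -3545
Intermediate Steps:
r(L) = -56 (r(L) = -7 + (-24 - 25) = -7 - 49 = -56)
(r(54) - 930) - 2559 = (-56 - 930) - 2559 = -986 - 2559 = -3545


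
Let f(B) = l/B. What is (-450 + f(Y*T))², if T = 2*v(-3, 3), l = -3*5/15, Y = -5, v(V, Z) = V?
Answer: 182277001/900 ≈ 2.0253e+5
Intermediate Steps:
l = -1 (l = -15*1/15 = -1)
T = -6 (T = 2*(-3) = -6)
f(B) = -1/B
(-450 + f(Y*T))² = (-450 - 1/((-5*(-6))))² = (-450 - 1/30)² = (-13501/30)² = 182277001/900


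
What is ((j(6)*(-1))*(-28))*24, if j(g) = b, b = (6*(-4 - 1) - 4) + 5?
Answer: -19488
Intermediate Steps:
b = -29 (b = (6*(-5) - 4) + 5 = (-30 - 4) + 5 = -34 + 5 = -29)
j(g) = -29
((j(6)*(-1))*(-28))*24 = (-29*(-1)*(-28))*24 = (29*(-28))*24 = -812*24 = -19488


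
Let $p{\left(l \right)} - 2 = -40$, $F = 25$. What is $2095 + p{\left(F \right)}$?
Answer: $2057$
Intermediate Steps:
$p{\left(l \right)} = -38$ ($p{\left(l \right)} = 2 - 40 = -38$)
$2095 + p{\left(F \right)} = 2095 - 38 = 2057$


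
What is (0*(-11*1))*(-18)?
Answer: 0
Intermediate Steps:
(0*(-11*1))*(-18) = (0*(-11))*(-18) = 0*(-18) = 0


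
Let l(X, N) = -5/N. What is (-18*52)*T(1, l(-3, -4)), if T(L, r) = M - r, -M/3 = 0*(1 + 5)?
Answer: 1170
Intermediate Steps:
M = 0 (M = -0*(1 + 5) = -0*6 = -3*0 = 0)
T(L, r) = -r (T(L, r) = 0 - r = -r)
(-18*52)*T(1, l(-3, -4)) = (-18*52)*(-(-5)/(-4)) = -(-936)*(-5*(-¼)) = -(-936)*5/4 = -936*(-5/4) = 1170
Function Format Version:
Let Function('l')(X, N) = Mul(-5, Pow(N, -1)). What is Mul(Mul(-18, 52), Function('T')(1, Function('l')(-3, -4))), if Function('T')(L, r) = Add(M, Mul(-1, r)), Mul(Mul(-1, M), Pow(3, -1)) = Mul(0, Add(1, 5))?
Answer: 1170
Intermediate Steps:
M = 0 (M = Mul(-3, Mul(0, Add(1, 5))) = Mul(-3, Mul(0, 6)) = Mul(-3, 0) = 0)
Function('T')(L, r) = Mul(-1, r) (Function('T')(L, r) = Add(0, Mul(-1, r)) = Mul(-1, r))
Mul(Mul(-18, 52), Function('T')(1, Function('l')(-3, -4))) = Mul(Mul(-18, 52), Mul(-1, Mul(-5, Pow(-4, -1)))) = Mul(-936, Mul(-1, Mul(-5, Rational(-1, 4)))) = Mul(-936, Mul(-1, Rational(5, 4))) = Mul(-936, Rational(-5, 4)) = 1170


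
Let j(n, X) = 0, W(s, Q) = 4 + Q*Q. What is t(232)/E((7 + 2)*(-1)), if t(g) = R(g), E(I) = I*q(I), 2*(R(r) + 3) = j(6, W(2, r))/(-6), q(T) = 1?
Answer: ⅓ ≈ 0.33333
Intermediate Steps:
W(s, Q) = 4 + Q²
R(r) = -3 (R(r) = -3 + (0/(-6))/2 = -3 + (0*(-⅙))/2 = -3 + (½)*0 = -3 + 0 = -3)
E(I) = I (E(I) = I*1 = I)
t(g) = -3
t(232)/E((7 + 2)*(-1)) = -3*(-1/(7 + 2)) = -3/(9*(-1)) = -3/(-9) = -3*(-⅑) = ⅓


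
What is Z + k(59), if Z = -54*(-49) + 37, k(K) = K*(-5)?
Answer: 2388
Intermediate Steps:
k(K) = -5*K
Z = 2683 (Z = 2646 + 37 = 2683)
Z + k(59) = 2683 - 5*59 = 2683 - 295 = 2388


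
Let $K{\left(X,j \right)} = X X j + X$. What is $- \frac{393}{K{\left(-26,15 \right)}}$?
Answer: $- \frac{393}{10114} \approx -0.038857$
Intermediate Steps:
$K{\left(X,j \right)} = X + j X^{2}$ ($K{\left(X,j \right)} = X^{2} j + X = j X^{2} + X = X + j X^{2}$)
$- \frac{393}{K{\left(-26,15 \right)}} = - \frac{393}{\left(-26\right) \left(1 - 390\right)} = - \frac{393}{\left(-26\right) \left(-389\right)} = - \frac{393}{10114}$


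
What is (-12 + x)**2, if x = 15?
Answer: 9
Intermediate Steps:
(-12 + x)**2 = (-12 + 15)**2 = 3**2 = 9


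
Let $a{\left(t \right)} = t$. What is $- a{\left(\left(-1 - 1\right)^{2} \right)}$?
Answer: $-4$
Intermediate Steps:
$- a{\left(\left(-1 - 1\right)^{2} \right)} = - \left(-1 - 1\right)^{2} = - \left(-2\right)^{2} = \left(-1\right) 4 = -4$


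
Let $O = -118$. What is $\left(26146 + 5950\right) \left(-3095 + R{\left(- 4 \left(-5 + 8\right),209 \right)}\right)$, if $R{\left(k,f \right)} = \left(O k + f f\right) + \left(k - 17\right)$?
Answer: $1347165408$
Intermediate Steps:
$R{\left(k,f \right)} = -17 + f^{2} - 117 k$ ($R{\left(k,f \right)} = \left(- 118 k + f f\right) + \left(k - 17\right) = \left(- 118 k + f^{2}\right) + \left(-17 + k\right) = \left(f^{2} - 118 k\right) + \left(-17 + k\right) = -17 + f^{2} - 117 k$)
$\left(26146 + 5950\right) \left(-3095 + R{\left(- 4 \left(-5 + 8\right),209 \right)}\right) = \left(26146 + 5950\right) \left(-3095 - \left(17 - 43681 + 117 \left(-4\right) \left(-5 + 8\right)\right)\right) = 32096 \left(-3095 - \left(-43664 + 117 \left(-4\right) 3\right)\right) = 32096 \left(-3095 - -45068\right) = 32096 \left(-3095 + \left(-17 + 43681 + 1404\right)\right) = 32096 \left(-3095 + 45068\right) = 32096 \cdot 41973 = 1347165408$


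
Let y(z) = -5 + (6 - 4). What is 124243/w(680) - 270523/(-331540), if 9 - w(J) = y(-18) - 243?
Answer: 750191047/1537140 ≈ 488.04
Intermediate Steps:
y(z) = -3 (y(z) = -5 + 2 = -3)
w(J) = 255 (w(J) = 9 - (-3 - 243) = 9 - 1*(-246) = 9 + 246 = 255)
124243/w(680) - 270523/(-331540) = 124243/255 - 270523/(-331540) = 124243*(1/255) - 270523*(-1/331540) = 124243/255 + 24593/30140 = 750191047/1537140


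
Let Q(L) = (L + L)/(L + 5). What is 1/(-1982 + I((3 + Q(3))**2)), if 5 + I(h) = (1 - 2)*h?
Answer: -16/32017 ≈ -0.00049973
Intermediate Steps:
Q(L) = 2*L/(5 + L) (Q(L) = (2*L)/(5 + L) = 2*L/(5 + L))
I(h) = -5 - h (I(h) = -5 + (1 - 2)*h = -5 - h)
1/(-1982 + I((3 + Q(3))**2)) = 1/(-1982 + (-5 - (3 + 2*3/(5 + 3))**2)) = 1/(-1982 + (-5 - (3 + 2*3/8)**2)) = 1/(-1982 + (-5 - (3 + 2*3*(1/8))**2)) = 1/(-1982 + (-5 - (3 + 3/4)**2)) = 1/(-1982 + (-5 - (15/4)**2)) = 1/(-1982 + (-5 - 1*225/16)) = 1/(-1982 + (-5 - 225/16)) = 1/(-1982 - 305/16) = 1/(-32017/16) = -16/32017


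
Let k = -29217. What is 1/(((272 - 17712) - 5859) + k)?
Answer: -1/52516 ≈ -1.9042e-5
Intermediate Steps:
1/(((272 - 17712) - 5859) + k) = 1/(((272 - 17712) - 5859) - 29217) = 1/((-17440 - 5859) - 29217) = 1/(-23299 - 29217) = 1/(-52516) = -1/52516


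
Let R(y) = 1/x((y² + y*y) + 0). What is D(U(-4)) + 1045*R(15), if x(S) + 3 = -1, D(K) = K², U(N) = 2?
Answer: -1029/4 ≈ -257.25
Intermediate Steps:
x(S) = -4 (x(S) = -3 - 1 = -4)
R(y) = -¼ (R(y) = 1/(-4) = -¼)
D(U(-4)) + 1045*R(15) = 2² + 1045*(-¼) = 4 - 1045/4 = -1029/4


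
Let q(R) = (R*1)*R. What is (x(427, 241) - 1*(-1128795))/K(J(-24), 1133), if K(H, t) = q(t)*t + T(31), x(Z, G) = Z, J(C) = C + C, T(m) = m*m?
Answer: 564611/727210299 ≈ 0.00077641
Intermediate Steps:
T(m) = m²
J(C) = 2*C
q(R) = R² (q(R) = R*R = R²)
K(H, t) = 961 + t³ (K(H, t) = t²*t + 31² = t³ + 961 = 961 + t³)
(x(427, 241) - 1*(-1128795))/K(J(-24), 1133) = (427 - 1*(-1128795))/(961 + 1133³) = (427 + 1128795)/(961 + 1454419637) = 1129222/1454420598 = 1129222*(1/1454420598) = 564611/727210299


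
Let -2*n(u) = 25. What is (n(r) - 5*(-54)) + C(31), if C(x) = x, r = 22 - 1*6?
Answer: 577/2 ≈ 288.50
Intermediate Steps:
r = 16 (r = 22 - 6 = 16)
n(u) = -25/2 (n(u) = -½*25 = -25/2)
(n(r) - 5*(-54)) + C(31) = (-25/2 - 5*(-54)) + 31 = (-25/2 + 270) + 31 = 515/2 + 31 = 577/2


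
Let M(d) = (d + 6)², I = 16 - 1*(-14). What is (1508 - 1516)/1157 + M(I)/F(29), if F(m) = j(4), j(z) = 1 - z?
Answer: -499832/1157 ≈ -432.01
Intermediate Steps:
I = 30 (I = 16 + 14 = 30)
F(m) = -3 (F(m) = 1 - 1*4 = 1 - 4 = -3)
M(d) = (6 + d)²
(1508 - 1516)/1157 + M(I)/F(29) = (1508 - 1516)/1157 + (6 + 30)²/(-3) = -8*1/1157 + 36²*(-⅓) = -8/1157 + 1296*(-⅓) = -8/1157 - 432 = -499832/1157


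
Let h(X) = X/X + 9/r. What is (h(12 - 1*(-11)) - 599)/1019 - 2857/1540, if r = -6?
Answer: -3834513/1569260 ≈ -2.4435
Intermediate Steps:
h(X) = -½ (h(X) = X/X + 9/(-6) = 1 + 9*(-⅙) = 1 - 3/2 = -½)
(h(12 - 1*(-11)) - 599)/1019 - 2857/1540 = (-½ - 599)/1019 - 2857/1540 = -1199/2*1/1019 - 2857*1/1540 = -1199/2038 - 2857/1540 = -3834513/1569260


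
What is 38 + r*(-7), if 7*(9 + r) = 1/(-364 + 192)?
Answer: 17373/172 ≈ 101.01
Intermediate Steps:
r = -10837/1204 (r = -9 + 1/(7*(-364 + 192)) = -9 + (⅐)/(-172) = -9 + (⅐)*(-1/172) = -9 - 1/1204 = -10837/1204 ≈ -9.0008)
38 + r*(-7) = 38 - 10837/1204*(-7) = 38 + 10837/172 = 17373/172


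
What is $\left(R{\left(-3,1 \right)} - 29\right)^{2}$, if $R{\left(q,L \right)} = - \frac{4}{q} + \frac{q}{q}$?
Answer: $\frac{6400}{9} \approx 711.11$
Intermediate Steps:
$R{\left(q,L \right)} = 1 - \frac{4}{q}$ ($R{\left(q,L \right)} = - \frac{4}{q} + 1 = 1 - \frac{4}{q}$)
$\left(R{\left(-3,1 \right)} - 29\right)^{2} = \left(\frac{-4 - 3}{-3} - 29\right)^{2} = \left(\left(- \frac{1}{3}\right) \left(-7\right) - 29\right)^{2} = \left(\frac{7}{3} - 29\right)^{2} = \left(- \frac{80}{3}\right)^{2} = \frac{6400}{9}$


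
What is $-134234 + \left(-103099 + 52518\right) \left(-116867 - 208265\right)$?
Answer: $16445367458$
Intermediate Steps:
$-134234 + \left(-103099 + 52518\right) \left(-116867 - 208265\right) = -134234 - -16445501692 = -134234 + 16445501692 = 16445367458$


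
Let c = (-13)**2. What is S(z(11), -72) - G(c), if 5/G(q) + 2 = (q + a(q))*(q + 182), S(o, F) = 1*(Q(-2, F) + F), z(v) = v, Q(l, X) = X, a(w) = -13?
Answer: -7884581/54754 ≈ -144.00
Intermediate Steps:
c = 169
S(o, F) = 2*F (S(o, F) = 1*(F + F) = 1*(2*F) = 2*F)
G(q) = 5/(-2 + (-13 + q)*(182 + q)) (G(q) = 5/(-2 + (q - 13)*(q + 182)) = 5/(-2 + (-13 + q)*(182 + q)))
S(z(11), -72) - G(c) = 2*(-72) - 5/(-2368 + 169**2 + 169*169) = -144 - 5/(-2368 + 28561 + 28561) = -144 - 5/54754 = -7884581/54754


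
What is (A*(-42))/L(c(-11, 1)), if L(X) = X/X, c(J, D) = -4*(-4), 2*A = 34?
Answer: -714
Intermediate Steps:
A = 17 (A = (1/2)*34 = 17)
c(J, D) = 16
L(X) = 1
(A*(-42))/L(c(-11, 1)) = (17*(-42))/1 = -714*1 = -714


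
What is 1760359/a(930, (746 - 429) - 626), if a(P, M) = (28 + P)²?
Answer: 1760359/917764 ≈ 1.9181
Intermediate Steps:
1760359/a(930, (746 - 429) - 626) = 1760359/((28 + 930)²) = 1760359/(958²) = 1760359/917764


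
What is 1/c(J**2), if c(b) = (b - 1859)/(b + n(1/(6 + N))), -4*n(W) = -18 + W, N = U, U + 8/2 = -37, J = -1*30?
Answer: -126631/134260 ≈ -0.94318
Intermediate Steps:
J = -30
U = -41 (U = -4 - 37 = -41)
N = -41
n(W) = 9/2 - W/4 (n(W) = -(-18 + W)/4 = 9/2 - W/4)
c(b) = (-1859 + b)/(631/140 + b) (c(b) = (b - 1859)/(b + (9/2 - 1/(4*(6 - 41)))) = (-1859 + b)/(b + (9/2 - 1/4/(-35))) = (-1859 + b)/(b + (9/2 - 1/4*(-1/35))) = (-1859 + b)/(b + (9/2 + 1/140)) = (-1859 + b)/(b + 631/140) = (-1859 + b)/(631/140 + b))
1/c(J**2) = 1/(140*(-1859 + (-30)**2)/(631 + 140*(-30)**2)) = 1/(140*(-1859 + 900)/(631 + 140*900)) = 1/(140*(-959)/(631 + 126000)) = 1/(140*(-959)/126631) = 1/(140*(1/126631)*(-959)) = 1/(-134260/126631) = -126631/134260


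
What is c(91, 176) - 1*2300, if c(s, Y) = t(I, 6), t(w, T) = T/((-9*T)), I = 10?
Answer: -20701/9 ≈ -2300.1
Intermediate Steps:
t(w, T) = -⅑ (t(w, T) = T*(-1/(9*T)) = -⅑)
c(s, Y) = -⅑
c(91, 176) - 1*2300 = -⅑ - 1*2300 = -⅑ - 2300 = -20701/9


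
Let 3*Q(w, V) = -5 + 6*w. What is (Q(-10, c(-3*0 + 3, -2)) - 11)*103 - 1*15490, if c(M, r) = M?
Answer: -56564/3 ≈ -18855.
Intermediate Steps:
Q(w, V) = -5/3 + 2*w (Q(w, V) = (-5 + 6*w)/3 = -5/3 + 2*w)
(Q(-10, c(-3*0 + 3, -2)) - 11)*103 - 1*15490 = ((-5/3 + 2*(-10)) - 11)*103 - 1*15490 = ((-5/3 - 20) - 11)*103 - 15490 = (-65/3 - 11)*103 - 15490 = -98/3*103 - 15490 = -10094/3 - 15490 = -56564/3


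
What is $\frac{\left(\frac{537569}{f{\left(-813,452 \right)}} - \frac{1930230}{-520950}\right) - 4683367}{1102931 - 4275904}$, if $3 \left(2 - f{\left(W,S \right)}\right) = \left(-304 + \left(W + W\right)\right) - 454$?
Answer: $\frac{38868515596081}{26337167197310} \approx 1.4758$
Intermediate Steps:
$f{\left(W,S \right)} = \frac{764}{3} - \frac{2 W}{3}$ ($f{\left(W,S \right)} = 2 - \frac{\left(-304 + \left(W + W\right)\right) - 454}{3} = 2 - \frac{\left(-304 + 2 W\right) - 454}{3} = 2 - \frac{-758 + 2 W}{3} = 2 - \left(- \frac{758}{3} + \frac{2 W}{3}\right) = \frac{764}{3} - \frac{2 W}{3}$)
$\frac{\left(\frac{537569}{f{\left(-813,452 \right)}} - \frac{1930230}{-520950}\right) - 4683367}{1102931 - 4275904} = \frac{\left(\frac{537569}{\frac{764}{3} - -542} - \frac{1930230}{-520950}\right) - 4683367}{1102931 - 4275904} = \frac{\left(\frac{537569}{\frac{764}{3} + 542} - - \frac{64341}{17365}\right) - 4683367}{-3172973} = \left(\left(\frac{537569}{\frac{2390}{3}} + \frac{64341}{17365}\right) - 4683367\right) \left(- \frac{1}{3172973}\right) = \left(\left(537569 \cdot \frac{3}{2390} + \frac{64341}{17365}\right) - 4683367\right) \left(- \frac{1}{3172973}\right) = \left(\left(\frac{1612707}{2390} + \frac{64341}{17365}\right) - 4683367\right) \left(- \frac{1}{3172973}\right) = \left(\frac{5631686409}{8300470} - 4683367\right) \left(- \frac{1}{3172973}\right) = \left(- \frac{38868515596081}{8300470}\right) \left(- \frac{1}{3172973}\right) = \frac{38868515596081}{26337167197310}$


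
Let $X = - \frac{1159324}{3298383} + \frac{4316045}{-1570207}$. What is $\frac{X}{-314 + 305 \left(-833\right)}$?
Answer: $\frac{16056348115303}{1317465490725905499} \approx 1.2187 \cdot 10^{-5}$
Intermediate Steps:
$X = - \frac{16056348115303}{5179144075281}$ ($X = \left(-1159324\right) \frac{1}{3298383} + 4316045 \left(- \frac{1}{1570207}\right) = - \frac{1159324}{3298383} - \frac{4316045}{1570207} = - \frac{16056348115303}{5179144075281} \approx -3.1002$)
$\frac{X}{-314 + 305 \left(-833\right)} = - \frac{16056348115303}{5179144075281 \left(-314 + 305 \left(-833\right)\right)} = - \frac{16056348115303}{5179144075281 \left(-314 - 254065\right)} = - \frac{16056348115303}{5179144075281 \left(-254379\right)} = \left(- \frac{16056348115303}{5179144075281}\right) \left(- \frac{1}{254379}\right) = \frac{16056348115303}{1317465490725905499}$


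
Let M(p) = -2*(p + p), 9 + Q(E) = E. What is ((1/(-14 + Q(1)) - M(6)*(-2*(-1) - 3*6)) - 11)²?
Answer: 75533481/484 ≈ 1.5606e+5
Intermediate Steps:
Q(E) = -9 + E
M(p) = -4*p
((1/(-14 + Q(1)) - M(6)*(-2*(-1) - 3*6)) - 11)² = ((1/(-14 + (-9 + 1)) - (-4*6)*(-2*(-1) - 3*6)) - 11)² = ((1/(-14 - 8) - (-24)*(2 - 18)) - 11)² = ((1/(-22) - (-24)*(-16)) - 11)² = ((-1/22 - 1*384) - 11)² = ((-1/22 - 384) - 11)² = (-8449/22 - 11)² = (-8691/22)² = 75533481/484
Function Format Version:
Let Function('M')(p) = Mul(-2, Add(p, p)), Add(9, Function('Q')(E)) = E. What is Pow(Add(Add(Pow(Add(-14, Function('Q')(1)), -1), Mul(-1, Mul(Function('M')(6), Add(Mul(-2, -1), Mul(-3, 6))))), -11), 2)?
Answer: Rational(75533481, 484) ≈ 1.5606e+5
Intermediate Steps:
Function('Q')(E) = Add(-9, E)
Function('M')(p) = Mul(-4, p) (Function('M')(p) = Mul(-2, Mul(2, p)) = Mul(-4, p))
Pow(Add(Add(Pow(Add(-14, Function('Q')(1)), -1), Mul(-1, Mul(Function('M')(6), Add(Mul(-2, -1), Mul(-3, 6))))), -11), 2) = Pow(Add(Add(Pow(Add(-14, Add(-9, 1)), -1), Mul(-1, Mul(Mul(-4, 6), Add(Mul(-2, -1), Mul(-3, 6))))), -11), 2) = Pow(Add(Add(Pow(Add(-14, -8), -1), Mul(-1, Mul(-24, Add(2, -18)))), -11), 2) = Pow(Add(Add(Pow(-22, -1), Mul(-1, Mul(-24, -16))), -11), 2) = Pow(Add(Add(Rational(-1, 22), Mul(-1, 384)), -11), 2) = Pow(Add(Add(Rational(-1, 22), -384), -11), 2) = Pow(Add(Rational(-8449, 22), -11), 2) = Pow(Rational(-8691, 22), 2) = Rational(75533481, 484)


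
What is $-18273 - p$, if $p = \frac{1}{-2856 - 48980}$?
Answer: $- \frac{947199227}{51836} \approx -18273.0$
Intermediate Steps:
$p = - \frac{1}{51836}$ ($p = \frac{1}{-51836} = - \frac{1}{51836} \approx -1.9292 \cdot 10^{-5}$)
$-18273 - p = -18273 - - \frac{1}{51836} = -18273 + \frac{1}{51836} = - \frac{947199227}{51836}$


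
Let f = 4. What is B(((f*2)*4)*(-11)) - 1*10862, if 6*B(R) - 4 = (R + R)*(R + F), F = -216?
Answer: 55784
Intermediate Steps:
B(R) = ⅔ + R*(-216 + R)/3 (B(R) = ⅔ + ((R + R)*(R - 216))/6 = ⅔ + ((2*R)*(-216 + R))/6 = ⅔ + (2*R*(-216 + R))/6 = ⅔ + R*(-216 + R)/3)
B(((f*2)*4)*(-11)) - 1*10862 = (⅔ - 72*(4*2)*4*(-11) + (((4*2)*4)*(-11))²/3) - 1*10862 = (⅔ - 72*8*4*(-11) + ((8*4)*(-11))²/3) - 10862 = (⅔ - 2304*(-11) + (32*(-11))²/3) - 10862 = (⅔ - 72*(-352) + (⅓)*(-352)²) - 10862 = (⅔ + 25344 + (⅓)*123904) - 10862 = (⅔ + 25344 + 123904/3) - 10862 = 66646 - 10862 = 55784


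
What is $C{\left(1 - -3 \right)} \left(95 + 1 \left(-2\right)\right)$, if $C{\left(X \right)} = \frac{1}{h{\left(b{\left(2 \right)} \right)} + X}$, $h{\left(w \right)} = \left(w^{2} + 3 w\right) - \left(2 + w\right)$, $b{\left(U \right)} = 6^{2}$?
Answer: $\frac{93}{1370} \approx 0.067883$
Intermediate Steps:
$b{\left(U \right)} = 36$
$h{\left(w \right)} = -2 + w^{2} + 2 w$
$C{\left(X \right)} = \frac{1}{1366 + X}$ ($C{\left(X \right)} = \frac{1}{\left(-2 + 36^{2} + 2 \cdot 36\right) + X} = \frac{1}{\left(-2 + 1296 + 72\right) + X} = \frac{1}{1366 + X}$)
$C{\left(1 - -3 \right)} \left(95 + 1 \left(-2\right)\right) = \frac{95 + 1 \left(-2\right)}{1366 + \left(1 - -3\right)} = \frac{95 - 2}{1366 + \left(1 + 3\right)} = \frac{1}{1366 + 4} \cdot 93 = \frac{1}{1370} \cdot 93 = \frac{93}{1370}$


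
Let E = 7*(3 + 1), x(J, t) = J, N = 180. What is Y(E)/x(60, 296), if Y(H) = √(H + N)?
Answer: √13/15 ≈ 0.24037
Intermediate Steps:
E = 28 (E = 7*4 = 28)
Y(H) = √(180 + H) (Y(H) = √(H + 180) = √(180 + H))
Y(E)/x(60, 296) = √(180 + 28)/60 = √208*(1/60) = (4*√13)*(1/60) = √13/15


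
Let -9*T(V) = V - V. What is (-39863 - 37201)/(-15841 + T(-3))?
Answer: 77064/15841 ≈ 4.8648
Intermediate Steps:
T(V) = 0 (T(V) = -(V - V)/9 = -⅑*0 = 0)
(-39863 - 37201)/(-15841 + T(-3)) = (-39863 - 37201)/(-15841 + 0) = -77064/(-15841) = -77064*(-1/15841) = 77064/15841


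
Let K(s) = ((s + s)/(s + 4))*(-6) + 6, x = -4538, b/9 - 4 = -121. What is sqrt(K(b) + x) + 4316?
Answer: 4316 + 4*I*sqrt(312517031)/1049 ≈ 4316.0 + 67.41*I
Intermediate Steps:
b = -1053 (b = 36 + 9*(-121) = 36 - 1089 = -1053)
K(s) = 6 - 12*s/(4 + s) (K(s) = ((2*s)/(4 + s))*(-6) + 6 = (2*s/(4 + s))*(-6) + 6 = -12*s/(4 + s) + 6 = 6 - 12*s/(4 + s))
sqrt(K(b) + x) + 4316 = sqrt(6*(4 - 1*(-1053))/(4 - 1053) - 4538) + 4316 = sqrt(6*(4 + 1053)/(-1049) - 4538) + 4316 = sqrt(6*(-1/1049)*1057 - 4538) + 4316 = sqrt(-6342/1049 - 4538) + 4316 = sqrt(-4766704/1049) + 4316 = 4*I*sqrt(312517031)/1049 + 4316 = 4316 + 4*I*sqrt(312517031)/1049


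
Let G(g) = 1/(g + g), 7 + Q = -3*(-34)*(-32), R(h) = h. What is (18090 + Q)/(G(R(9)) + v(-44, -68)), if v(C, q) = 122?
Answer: 266742/2197 ≈ 121.41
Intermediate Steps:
Q = -3271 (Q = -7 - 3*(-34)*(-32) = -7 + 102*(-32) = -7 - 3264 = -3271)
G(g) = 1/(2*g)
(18090 + Q)/(G(R(9)) + v(-44, -68)) = (18090 - 3271)/((1/2)/9 + 122) = 14819/((1/2)*(1/9) + 122) = 14819/(1/18 + 122) = 14819/(2197/18) = 14819*(18/2197) = 266742/2197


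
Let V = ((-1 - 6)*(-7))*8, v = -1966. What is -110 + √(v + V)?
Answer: -110 + I*√1574 ≈ -110.0 + 39.674*I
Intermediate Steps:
V = 392 (V = -7*(-7)*8 = 49*8 = 392)
-110 + √(v + V) = -110 + √(-1966 + 392) = -110 + √(-1574) = -110 + I*√1574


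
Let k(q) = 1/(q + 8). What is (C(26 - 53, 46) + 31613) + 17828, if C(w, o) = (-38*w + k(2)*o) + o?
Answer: 252588/5 ≈ 50518.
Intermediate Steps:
k(q) = 1/(8 + q)
C(w, o) = -38*w + 11*o/10 (C(w, o) = (-38*w + o/(8 + 2)) + o = (-38*w + o/10) + o = -38*w + 11*o/10)
(C(26 - 53, 46) + 31613) + 17828 = ((-38*(26 - 53) + (11/10)*46) + 31613) + 17828 = ((-38*(-27) + 253/5) + 31613) + 17828 = ((1026 + 253/5) + 31613) + 17828 = (5383/5 + 31613) + 17828 = 163448/5 + 17828 = 252588/5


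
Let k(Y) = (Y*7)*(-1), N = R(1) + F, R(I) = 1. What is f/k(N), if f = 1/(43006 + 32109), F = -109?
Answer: 1/56786940 ≈ 1.7610e-8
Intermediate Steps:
f = 1/75115 ≈ 1.3313e-5
N = -108 (N = 1 - 109 = -108)
k(Y) = -7*Y (k(Y) = (7*Y)*(-1) = -7*Y)
f/k(N) = 1/(75115*((-7*(-108)))) = (1/75115)/756 = (1/75115)*(1/756) = 1/56786940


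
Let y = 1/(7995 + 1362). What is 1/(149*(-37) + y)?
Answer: -9357/51585140 ≈ -0.00018139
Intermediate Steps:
y = 1/9357 ≈ 0.00010687
1/(149*(-37) + y) = 1/(149*(-37) + 1/9357) = 1/(-5513 + 1/9357) = 1/(-51585140/9357) = -9357/51585140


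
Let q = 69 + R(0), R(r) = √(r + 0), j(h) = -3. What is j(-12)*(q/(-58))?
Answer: 207/58 ≈ 3.5690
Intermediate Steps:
R(r) = √r
q = 69 (q = 69 + √0 = 69 + 0 = 69)
j(-12)*(q/(-58)) = -207/(-58) = -207*(-1)/58 = -3*(-69/58) = 207/58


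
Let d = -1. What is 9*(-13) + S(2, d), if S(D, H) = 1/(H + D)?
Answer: -116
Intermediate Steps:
S(D, H) = 1/(D + H)
9*(-13) + S(2, d) = 9*(-13) + 1/(2 - 1) = -117 + 1/1 = -117 + 1 = -116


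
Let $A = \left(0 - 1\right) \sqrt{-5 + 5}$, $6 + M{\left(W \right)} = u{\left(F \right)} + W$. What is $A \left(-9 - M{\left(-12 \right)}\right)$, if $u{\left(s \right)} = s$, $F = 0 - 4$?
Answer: $0$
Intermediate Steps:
$F = -4$
$M{\left(W \right)} = -10 + W$ ($M{\left(W \right)} = -6 + \left(-4 + W\right) = -10 + W$)
$A = 0$ ($A = - \sqrt{0} = \left(-1\right) 0 = 0$)
$A \left(-9 - M{\left(-12 \right)}\right) = 0 \left(-9 - \left(-10 - 12\right)\right) = 0 \left(-9 - -22\right) = 0 \left(-9 + 22\right) = 0 \cdot 13 = 0$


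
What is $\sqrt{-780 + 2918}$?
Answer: $\sqrt{2138} \approx 46.239$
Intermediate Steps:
$\sqrt{-780 + 2918} = \sqrt{2138}$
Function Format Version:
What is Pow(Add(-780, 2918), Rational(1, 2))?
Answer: Pow(2138, Rational(1, 2)) ≈ 46.239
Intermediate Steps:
Pow(Add(-780, 2918), Rational(1, 2)) = Pow(2138, Rational(1, 2))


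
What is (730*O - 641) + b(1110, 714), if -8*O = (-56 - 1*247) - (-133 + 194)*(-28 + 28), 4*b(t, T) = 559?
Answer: 54295/2 ≈ 27148.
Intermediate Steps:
b(t, T) = 559/4 (b(t, T) = (¼)*559 = 559/4)
O = 303/8 (O = -((-56 - 1*247) - (-133 + 194)*(-28 + 28))/8 = -((-56 - 247) - 61*0)/8 = -(-303 - 1*0)/8 = -(-303 + 0)/8 = -⅛*(-303) = 303/8 ≈ 37.875)
(730*O - 641) + b(1110, 714) = (730*(303/8) - 641) + 559/4 = (110595/4 - 641) + 559/4 = 108031/4 + 559/4 = 54295/2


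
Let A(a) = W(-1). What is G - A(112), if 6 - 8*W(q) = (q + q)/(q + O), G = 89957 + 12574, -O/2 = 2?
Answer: 1025303/10 ≈ 1.0253e+5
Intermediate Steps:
O = -4 (O = -2*2 = -4)
G = 102531
W(q) = ¾ - q/(4*(-4 + q)) (W(q) = ¾ - (q + q)/(8*(q - 4)) = ¾ - 2*q/(8*(-4 + q)) = ¾ - q/(4*(-4 + q)))
A(a) = 7/10 (A(a) = (-6 - 1)/(2*(-4 - 1)) = (½)*(-7)/(-5) = (½)*(-⅕)*(-7) = 7/10)
G - A(112) = 102531 - 1*7/10 = 102531 - 7/10 = 1025303/10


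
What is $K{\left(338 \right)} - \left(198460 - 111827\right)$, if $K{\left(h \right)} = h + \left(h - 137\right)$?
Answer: $-86094$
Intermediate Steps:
$K{\left(h \right)} = -137 + 2 h$ ($K{\left(h \right)} = h + \left(h - 137\right) = h + \left(-137 + h\right) = -137 + 2 h$)
$K{\left(338 \right)} - \left(198460 - 111827\right) = \left(-137 + 2 \cdot 338\right) - \left(198460 - 111827\right) = \left(-137 + 676\right) - 86633 = 539 - 86633 = -86094$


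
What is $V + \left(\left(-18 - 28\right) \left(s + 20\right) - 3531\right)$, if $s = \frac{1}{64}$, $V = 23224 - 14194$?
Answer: $\frac{146505}{32} \approx 4578.3$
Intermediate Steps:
$V = 9030$
$s = \frac{1}{64} \approx 0.015625$
$V + \left(\left(-18 - 28\right) \left(s + 20\right) - 3531\right) = 9030 - \left(3531 - \left(-18 - 28\right) \left(\frac{1}{64} + 20\right)\right) = 9030 - \left(3531 - \left(-18 - 28\right) \frac{1281}{64}\right) = 9030 - \frac{142455}{32} = \frac{146505}{32}$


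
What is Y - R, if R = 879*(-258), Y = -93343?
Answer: 133439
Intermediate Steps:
R = -226782
Y - R = -93343 - 1*(-226782) = -93343 + 226782 = 133439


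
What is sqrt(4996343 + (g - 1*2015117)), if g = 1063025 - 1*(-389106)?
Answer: sqrt(4433357) ≈ 2105.6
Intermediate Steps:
g = 1452131 (g = 1063025 + 389106 = 1452131)
sqrt(4996343 + (g - 1*2015117)) = sqrt(4996343 + (1452131 - 1*2015117)) = sqrt(4996343 + (1452131 - 2015117)) = sqrt(4996343 - 562986) = sqrt(4433357)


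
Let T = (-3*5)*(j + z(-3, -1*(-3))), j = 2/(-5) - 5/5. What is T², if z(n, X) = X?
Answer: 576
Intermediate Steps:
j = -7/5 (j = 2*(-⅕) - 5*⅕ = -⅖ - 1 = -7/5 ≈ -1.4000)
T = -24 (T = (-3*5)*(-7/5 - 1*(-3)) = -15*(-7/5 + 3) = -15*8/5 = -24)
T² = (-24)² = 576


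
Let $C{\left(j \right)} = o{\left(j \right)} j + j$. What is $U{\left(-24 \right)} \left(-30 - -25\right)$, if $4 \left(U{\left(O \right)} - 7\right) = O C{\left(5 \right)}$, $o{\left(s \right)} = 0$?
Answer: $115$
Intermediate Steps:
$C{\left(j \right)} = j$ ($C{\left(j \right)} = 0 j + j = 0 + j = j$)
$U{\left(O \right)} = 7 + \frac{5 O}{4}$ ($U{\left(O \right)} = 7 + \frac{O 5}{4} = 7 + \frac{5 O}{4}$)
$U{\left(-24 \right)} \left(-30 - -25\right) = \left(7 + \frac{5}{4} \left(-24\right)\right) \left(-30 - -25\right) = \left(7 - 30\right) \left(-30 + 25\right) = \left(-23\right) \left(-5\right) = 115$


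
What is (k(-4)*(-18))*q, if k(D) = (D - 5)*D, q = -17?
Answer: 11016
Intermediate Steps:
k(D) = D*(-5 + D) (k(D) = (-5 + D)*D = D*(-5 + D))
(k(-4)*(-18))*q = (-4*(-5 - 4)*(-18))*(-17) = (-4*(-9)*(-18))*(-17) = (36*(-18))*(-17) = -648*(-17) = 11016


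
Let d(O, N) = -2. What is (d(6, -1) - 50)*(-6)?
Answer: 312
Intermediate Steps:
(d(6, -1) - 50)*(-6) = (-2 - 50)*(-6) = -52*(-6) = 312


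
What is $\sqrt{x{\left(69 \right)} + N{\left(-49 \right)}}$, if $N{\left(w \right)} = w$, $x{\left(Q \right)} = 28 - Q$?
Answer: $3 i \sqrt{10} \approx 9.4868 i$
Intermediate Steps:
$\sqrt{x{\left(69 \right)} + N{\left(-49 \right)}} = \sqrt{\left(28 - 69\right) - 49} = \sqrt{-41 - 49} = \sqrt{-90} = 3 i \sqrt{10}$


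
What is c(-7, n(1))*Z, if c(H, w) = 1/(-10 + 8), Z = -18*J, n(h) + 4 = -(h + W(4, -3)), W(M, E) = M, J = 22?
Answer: 198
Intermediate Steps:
n(h) = -8 - h (n(h) = -4 - (h + 4) = -4 - (4 + h) = -4 + (-4 - h) = -8 - h)
Z = -396 (Z = -18*22 = -396)
c(H, w) = -½ (c(H, w) = 1/(-2) = -½)
c(-7, n(1))*Z = -½*(-396) = 198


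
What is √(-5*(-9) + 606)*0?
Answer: 0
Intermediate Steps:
√(-5*(-9) + 606)*0 = √(45 + 606)*0 = √651*0 = 0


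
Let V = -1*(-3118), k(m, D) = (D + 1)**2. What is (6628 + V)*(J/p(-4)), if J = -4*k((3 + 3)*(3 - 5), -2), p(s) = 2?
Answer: -19492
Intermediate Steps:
k(m, D) = (1 + D)**2
V = 3118
J = -4 (J = -4*(1 - 2)**2 = -4*(-1)**2 = -4*1 = -4)
(6628 + V)*(J/p(-4)) = (6628 + 3118)*(-4/2) = 9746*(-4*1/2) = 9746*(-2) = -19492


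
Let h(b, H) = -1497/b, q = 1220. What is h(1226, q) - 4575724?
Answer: -5609839121/1226 ≈ -4.5757e+6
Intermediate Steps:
h(1226, q) - 4575724 = -1497/1226 - 4575724 = -5609839121/1226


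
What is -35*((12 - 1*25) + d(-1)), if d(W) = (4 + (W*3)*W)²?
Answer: -1260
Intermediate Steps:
d(W) = (4 + 3*W²)² (d(W) = (4 + (3*W)*W)² = (4 + 3*W²)²)
-35*((12 - 1*25) + d(-1)) = -35*((12 - 1*25) + (4 + 3*(-1)²)²) = -35*((12 - 25) + (4 + 3*1)²) = -35*(-13 + (4 + 3)²) = -35*(-13 + 7²) = -35*(-13 + 49) = -35*36 = -1260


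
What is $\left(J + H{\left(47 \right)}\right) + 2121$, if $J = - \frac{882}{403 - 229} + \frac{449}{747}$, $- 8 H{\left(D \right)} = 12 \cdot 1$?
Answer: $\frac{91635881}{43326} \approx 2115.0$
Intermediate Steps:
$H{\left(D \right)} = - \frac{3}{2}$ ($H{\left(D \right)} = - \frac{12 \cdot 1}{8} = \left(- \frac{1}{8}\right) 12 = - \frac{3}{2}$)
$J = - \frac{96788}{21663}$ ($J = - \frac{882}{403 - 229} + 449 \cdot \frac{1}{747} = - \frac{882}{174} + \frac{449}{747} = \left(-882\right) \frac{1}{174} + \frac{449}{747} = - \frac{147}{29} + \frac{449}{747} = - \frac{96788}{21663} \approx -4.4679$)
$\left(J + H{\left(47 \right)}\right) + 2121 = \left(- \frac{96788}{21663} - \frac{3}{2}\right) + 2121 = - \frac{258565}{43326} + 2121 = \frac{91635881}{43326}$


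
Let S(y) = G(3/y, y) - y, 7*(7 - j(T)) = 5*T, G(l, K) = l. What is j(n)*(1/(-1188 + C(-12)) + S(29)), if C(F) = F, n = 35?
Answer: 3016887/5800 ≈ 520.15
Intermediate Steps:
j(T) = 7 - 5*T/7
S(y) = -y + 3/y (S(y) = 3/y - y = -y + 3/y)
j(n)*(1/(-1188 + C(-12)) + S(29)) = (7 - 5/7*35)*(1/(-1188 - 12) + (-1*29 + 3/29)) = (7 - 25)*(1/(-1200) + (-29 + 3*(1/29))) = -18*(-1/1200 + (-29 + 3/29)) = -18*(-1/1200 - 838/29) = -18*(-1005629/34800) = 3016887/5800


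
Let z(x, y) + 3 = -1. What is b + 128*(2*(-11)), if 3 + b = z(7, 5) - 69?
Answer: -2892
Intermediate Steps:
z(x, y) = -4 (z(x, y) = -3 - 1 = -4)
b = -76 (b = -3 + (-4 - 69) = -3 - 73 = -76)
b + 128*(2*(-11)) = -76 + 128*(2*(-11)) = -76 + 128*(-22) = -76 - 2816 = -2892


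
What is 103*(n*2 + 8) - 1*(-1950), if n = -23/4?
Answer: 3179/2 ≈ 1589.5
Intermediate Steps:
n = -23/4 (n = -23*¼ = -23/4 ≈ -5.7500)
103*(n*2 + 8) - 1*(-1950) = 103*(-23/4*2 + 8) - 1*(-1950) = 103*(-23/2 + 8) + 1950 = 103*(-7/2) + 1950 = -721/2 + 1950 = 3179/2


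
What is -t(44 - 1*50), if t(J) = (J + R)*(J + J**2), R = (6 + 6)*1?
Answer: -180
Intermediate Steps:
R = 12 (R = 12*1 = 12)
t(J) = (12 + J)*(J + J**2) (t(J) = (J + 12)*(J + J**2) = (12 + J)*(J + J**2))
-t(44 - 1*50) = -(44 - 1*50)*(12 + (44 - 1*50)**2 + 13*(44 - 1*50)) = -(44 - 50)*(12 + (44 - 50)**2 + 13*(44 - 50)) = -(-6)*(12 + (-6)**2 + 13*(-6)) = -(-6)*(12 + 36 - 78) = -(-6)*(-30) = -1*180 = -180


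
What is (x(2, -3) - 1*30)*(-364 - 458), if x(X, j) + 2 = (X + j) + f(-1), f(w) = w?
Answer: 27948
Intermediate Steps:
x(X, j) = -3 + X + j (x(X, j) = -2 + ((X + j) - 1) = -2 + (-1 + X + j) = -3 + X + j)
(x(2, -3) - 1*30)*(-364 - 458) = ((-3 + 2 - 3) - 1*30)*(-364 - 458) = (-4 - 30)*(-822) = -34*(-822) = 27948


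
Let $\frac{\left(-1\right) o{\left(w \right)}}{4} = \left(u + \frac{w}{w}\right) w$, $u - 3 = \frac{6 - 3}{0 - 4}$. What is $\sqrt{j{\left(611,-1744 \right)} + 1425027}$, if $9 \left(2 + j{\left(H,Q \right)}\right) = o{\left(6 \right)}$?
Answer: $\frac{\sqrt{12825147}}{3} \approx 1193.7$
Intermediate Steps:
$u = \frac{9}{4}$ ($u = 3 + \frac{6 - 3}{0 - 4} = 3 + \frac{3}{-4} = 3 + 3 \left(- \frac{1}{4}\right) = 3 - \frac{3}{4} = \frac{9}{4} \approx 2.25$)
$o{\left(w \right)} = - 13 w$ ($o{\left(w \right)} = - 4 \left(\frac{9}{4} + \frac{w}{w}\right) w = - 4 \left(\frac{9}{4} + 1\right) w = - 4 \frac{13 w}{4} = - 13 w$)
$j{\left(H,Q \right)} = - \frac{32}{3}$ ($j{\left(H,Q \right)} = -2 + \frac{\left(-13\right) 6}{9} = -2 + \frac{1}{9} \left(-78\right) = -2 - \frac{26}{3} = - \frac{32}{3}$)
$\sqrt{j{\left(611,-1744 \right)} + 1425027} = \sqrt{- \frac{32}{3} + 1425027} = \sqrt{\frac{4275049}{3}} = \frac{\sqrt{12825147}}{3}$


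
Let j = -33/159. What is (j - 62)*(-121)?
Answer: 398937/53 ≈ 7527.1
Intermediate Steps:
j = -11/53 (j = -33*1/159 = -11/53 ≈ -0.20755)
(j - 62)*(-121) = (-11/53 - 62)*(-121) = -3297/53*(-121) = 398937/53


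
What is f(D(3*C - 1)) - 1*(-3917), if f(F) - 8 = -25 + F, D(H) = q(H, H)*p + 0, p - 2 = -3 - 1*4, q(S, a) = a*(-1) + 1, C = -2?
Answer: 3860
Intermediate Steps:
q(S, a) = 1 - a (q(S, a) = -a + 1 = 1 - a)
p = -5 (p = 2 + (-3 - 1*4) = 2 + (-3 - 4) = 2 - 7 = -5)
D(H) = -5 + 5*H (D(H) = (1 - H)*(-5) + 0 = (-5 + 5*H) + 0 = -5 + 5*H)
f(F) = -17 + F (f(F) = 8 + (-25 + F) = -17 + F)
f(D(3*C - 1)) - 1*(-3917) = (-17 + (-5 + 5*(3*(-2) - 1))) - 1*(-3917) = (-17 + (-5 + 5*(-6 - 1))) + 3917 = (-17 + (-5 + 5*(-7))) + 3917 = (-17 + (-5 - 35)) + 3917 = (-17 - 40) + 3917 = -57 + 3917 = 3860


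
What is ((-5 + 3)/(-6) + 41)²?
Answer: 15376/9 ≈ 1708.4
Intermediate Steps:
((-5 + 3)/(-6) + 41)² = (-2*(-⅙) + 41)² = (⅓ + 41)² = (124/3)² = 15376/9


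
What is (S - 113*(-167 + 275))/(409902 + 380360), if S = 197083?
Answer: 184879/790262 ≈ 0.23395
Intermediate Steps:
(S - 113*(-167 + 275))/(409902 + 380360) = (197083 - 113*(-167 + 275))/(409902 + 380360) = (197083 - 113*108)/790262 = (197083 - 12204)*(1/790262) = 184879*(1/790262) = 184879/790262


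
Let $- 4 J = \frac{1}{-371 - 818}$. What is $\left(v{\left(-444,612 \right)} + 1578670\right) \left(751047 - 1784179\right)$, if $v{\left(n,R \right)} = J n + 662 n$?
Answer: $- \frac{1578169182863764}{1189} \approx -1.3273 \cdot 10^{12}$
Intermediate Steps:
$J = \frac{1}{4756}$ ($J = - \frac{1}{4 \left(-371 - 818\right)} = - \frac{1}{4 \left(-1189\right)} = \left(- \frac{1}{4}\right) \left(- \frac{1}{1189}\right) = \frac{1}{4756} \approx 0.00021026$)
$v{\left(n,R \right)} = \frac{3148473 n}{4756}$ ($v{\left(n,R \right)} = \frac{n}{4756} + 662 n = \frac{3148473 n}{4756}$)
$\left(v{\left(-444,612 \right)} + 1578670\right) \left(751047 - 1784179\right) = \left(\frac{3148473}{4756} \left(-444\right) + 1578670\right) \left(751047 - 1784179\right) = \left(- \frac{349480503}{1189} + 1578670\right) \left(-1033132\right) = \frac{1527558127}{1189} \left(-1033132\right) = - \frac{1578169182863764}{1189}$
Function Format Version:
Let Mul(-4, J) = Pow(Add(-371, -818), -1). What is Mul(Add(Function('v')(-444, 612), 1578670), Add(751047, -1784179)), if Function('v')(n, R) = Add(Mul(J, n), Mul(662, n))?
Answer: Rational(-1578169182863764, 1189) ≈ -1.3273e+12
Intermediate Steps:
J = Rational(1, 4756) (J = Mul(Rational(-1, 4), Pow(Add(-371, -818), -1)) = Mul(Rational(-1, 4), Pow(-1189, -1)) = Mul(Rational(-1, 4), Rational(-1, 1189)) = Rational(1, 4756) ≈ 0.00021026)
Function('v')(n, R) = Mul(Rational(3148473, 4756), n) (Function('v')(n, R) = Add(Mul(Rational(1, 4756), n), Mul(662, n)) = Mul(Rational(3148473, 4756), n))
Mul(Add(Function('v')(-444, 612), 1578670), Add(751047, -1784179)) = Mul(Add(Mul(Rational(3148473, 4756), -444), 1578670), Add(751047, -1784179)) = Mul(Add(Rational(-349480503, 1189), 1578670), -1033132) = Mul(Rational(1527558127, 1189), -1033132) = Rational(-1578169182863764, 1189)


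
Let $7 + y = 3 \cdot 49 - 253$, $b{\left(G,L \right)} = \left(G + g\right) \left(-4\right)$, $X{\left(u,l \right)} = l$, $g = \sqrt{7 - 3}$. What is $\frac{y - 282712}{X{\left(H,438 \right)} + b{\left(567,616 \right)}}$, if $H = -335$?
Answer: $\frac{282825}{1838} \approx 153.88$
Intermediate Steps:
$g = 2$ ($g = \sqrt{4} = 2$)
$b{\left(G,L \right)} = -8 - 4 G$ ($b{\left(G,L \right)} = \left(G + 2\right) \left(-4\right) = \left(2 + G\right) \left(-4\right) = -8 - 4 G$)
$y = -113$ ($y = -7 + \left(3 \cdot 49 - 253\right) = -7 + \left(147 - 253\right) = -7 - 106 = -113$)
$\frac{y - 282712}{X{\left(H,438 \right)} + b{\left(567,616 \right)}} = \frac{-113 - 282712}{438 - 2276} = - \frac{282825}{438 - 2276} = - \frac{282825}{-1838} = \left(-282825\right) \left(- \frac{1}{1838}\right) = \frac{282825}{1838}$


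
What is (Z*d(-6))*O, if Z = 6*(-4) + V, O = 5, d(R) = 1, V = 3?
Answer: -105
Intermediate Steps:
Z = -21 (Z = 6*(-4) + 3 = -24 + 3 = -21)
(Z*d(-6))*O = -21*1*5 = -21*5 = -105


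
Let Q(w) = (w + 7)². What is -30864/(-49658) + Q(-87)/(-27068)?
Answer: 64701944/168017843 ≈ 0.38509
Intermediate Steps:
Q(w) = (7 + w)²
-30864/(-49658) + Q(-87)/(-27068) = -30864/(-49658) + (7 - 87)²/(-27068) = -30864*(-1/49658) + (-80)²*(-1/27068) = 15432/24829 + 6400*(-1/27068) = 15432/24829 - 1600/6767 = 64701944/168017843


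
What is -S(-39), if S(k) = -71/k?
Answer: -71/39 ≈ -1.8205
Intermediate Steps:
-S(-39) = -(-71)/(-39) = -(-71)*(-1)/39 = -1*71/39 = -71/39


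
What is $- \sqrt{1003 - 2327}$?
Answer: $- 2 i \sqrt{331} \approx - 36.387 i$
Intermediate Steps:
$- \sqrt{1003 - 2327} = - \sqrt{-1324} = - 2 i \sqrt{331}$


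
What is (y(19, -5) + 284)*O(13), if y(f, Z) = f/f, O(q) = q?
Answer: 3705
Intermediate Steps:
y(f, Z) = 1
(y(19, -5) + 284)*O(13) = (1 + 284)*13 = 285*13 = 3705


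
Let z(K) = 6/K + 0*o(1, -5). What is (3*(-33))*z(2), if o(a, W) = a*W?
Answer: -297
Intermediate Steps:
o(a, W) = W*a
z(K) = 6/K (z(K) = 6/K + 0*(-5*1) = 6/K + 0*(-5) = 6/K + 0 = 6/K)
(3*(-33))*z(2) = (3*(-33))*(6/2) = -594/2 = -99*3 = -297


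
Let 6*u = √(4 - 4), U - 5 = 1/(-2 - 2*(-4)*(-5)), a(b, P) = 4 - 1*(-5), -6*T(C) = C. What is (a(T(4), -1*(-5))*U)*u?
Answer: 0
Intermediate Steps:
T(C) = -C/6
a(b, P) = 9 (a(b, P) = 4 + 5 = 9)
U = 209/42 (U = 5 + 1/(-2 - 2*(-4)*(-5)) = 5 + 1/(-2 + 8*(-5)) = 5 + 1/(-2 - 40) = 5 + 1/(-42) = 5 - 1/42 = 209/42 ≈ 4.9762)
u = 0 (u = √(4 - 4)/6 = √0/6 = (⅙)*0 = 0)
(a(T(4), -1*(-5))*U)*u = (9*(209/42))*0 = (627/14)*0 = 0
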